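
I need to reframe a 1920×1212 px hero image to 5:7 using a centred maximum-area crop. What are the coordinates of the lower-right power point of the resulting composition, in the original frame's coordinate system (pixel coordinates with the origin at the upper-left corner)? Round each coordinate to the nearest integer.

x = 1104 px, y = 808 px

1920/1212 > 5/7, so the 5:7 crop keeps the full height 1212 and trims width to 1212 × 5/7 = 865.71 px.
Left offset = (1920 − 865.71)/2 = 527.14 px; top offset = 0.
Lower-right is two-thirds across and two-thirds down within the crop:
x = 527.14 + 2 × 865.71/3 ≈ 1104; y = 0.00 + 2 × 1212.00/3 ≈ 808.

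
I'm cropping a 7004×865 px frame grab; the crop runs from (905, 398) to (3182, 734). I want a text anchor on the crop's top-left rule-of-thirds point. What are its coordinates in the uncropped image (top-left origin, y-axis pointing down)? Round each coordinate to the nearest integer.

x = 1664 px, y = 510 px

Crop width = 3182 − 905 = 2277 px; one third is 759.00 px.
Crop height = 734 − 398 = 336 px; one third is 112.00 px.
The top-left point is one-third across and one-third down within the crop:
x = 905 + 1 × 759.00 ≈ 1664; y = 398 + 1 × 112.00 ≈ 510.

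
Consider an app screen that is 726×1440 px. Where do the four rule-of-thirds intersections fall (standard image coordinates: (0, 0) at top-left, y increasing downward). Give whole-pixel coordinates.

(242, 480), (484, 480), (242, 960), (484, 960)

One third of 726 is 242; one third of 1440 is 480.
Vertical third lines at x = 242 and x = 484; horizontal third lines at y = 480 and y = 960.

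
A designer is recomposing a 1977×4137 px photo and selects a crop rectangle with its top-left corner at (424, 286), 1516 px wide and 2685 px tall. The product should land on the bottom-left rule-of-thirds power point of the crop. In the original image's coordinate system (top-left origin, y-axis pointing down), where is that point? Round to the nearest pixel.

x = 929 px, y = 2076 px

One third of the crop width 1516 is 505.33 px.
One third of the crop height 2685 is 895.00 px.
The bottom-left point is one-third across and two-thirds down within the crop:
x = 424 + 1 × 505.33 ≈ 929; y = 286 + 2 × 895.00 ≈ 2076.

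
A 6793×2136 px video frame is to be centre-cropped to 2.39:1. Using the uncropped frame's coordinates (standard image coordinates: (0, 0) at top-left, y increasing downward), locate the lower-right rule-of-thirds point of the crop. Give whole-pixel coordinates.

6793/2136 > 2.39/1, so the 2.39:1 crop keeps the full height 2136 and trims width to 2136 × 2.39/1 = 5105.04 px.
Left offset = (6793 − 5105.04)/2 = 843.98 px; top offset = 0.
Lower-right is two-thirds across and two-thirds down within the crop:
x = 843.98 + 2 × 5105.04/3 ≈ 4247; y = 0.00 + 2 × 2136.00/3 ≈ 1424.

x = 4247 px, y = 1424 px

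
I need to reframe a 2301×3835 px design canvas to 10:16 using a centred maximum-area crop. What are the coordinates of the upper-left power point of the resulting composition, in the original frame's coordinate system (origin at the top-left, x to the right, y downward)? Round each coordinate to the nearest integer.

x = 767 px, y = 1304 px

2301/3835 < 10/16, so the 10:16 crop keeps the full width 2301 and trims height to 2301 × 16/10 = 3681.60 px.
Top offset = (3835 − 3681.60)/2 = 76.70 px; left offset = 0.
Upper-left is one-third across and one-third down within the crop:
x = 0.00 + 1 × 2301.00/3 ≈ 767; y = 76.70 + 1 × 3681.60/3 ≈ 1304.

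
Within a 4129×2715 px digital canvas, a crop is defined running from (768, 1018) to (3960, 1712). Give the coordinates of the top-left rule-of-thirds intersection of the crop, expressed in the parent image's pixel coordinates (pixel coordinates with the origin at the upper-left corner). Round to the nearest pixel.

Crop width = 3960 − 768 = 3192 px; one third is 1064.00 px.
Crop height = 1712 − 1018 = 694 px; one third is 231.33 px.
The top-left point is one-third across and one-third down within the crop:
x = 768 + 1 × 1064.00 ≈ 1832; y = 1018 + 1 × 231.33 ≈ 1249.

x = 1832 px, y = 1249 px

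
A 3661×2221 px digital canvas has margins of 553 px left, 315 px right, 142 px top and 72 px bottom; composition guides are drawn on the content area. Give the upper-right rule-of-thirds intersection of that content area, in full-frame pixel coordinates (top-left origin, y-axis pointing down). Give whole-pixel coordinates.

Content width = 3661 − 553 − 315 = 2793 px; content height = 2221 − 142 − 72 = 2007 px.
Upper-right is two-thirds across and one-third down within the content area.
x = 553 + 2 × 2793/3 = 553 + 1862.00 ≈ 2415
y = 142 + 1 × 2007/3 = 142 + 669.00 ≈ 811

x = 2415 px, y = 811 px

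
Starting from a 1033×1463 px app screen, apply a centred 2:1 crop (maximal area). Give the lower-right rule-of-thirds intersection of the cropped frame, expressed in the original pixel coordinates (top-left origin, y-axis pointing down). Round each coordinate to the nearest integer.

(689, 818)

1033/1463 < 2/1, so the 2:1 crop keeps the full width 1033 and trims height to 1033 × 1/2 = 516.50 px.
Top offset = (1463 − 516.50)/2 = 473.25 px; left offset = 0.
Lower-right is two-thirds across and two-thirds down within the crop:
x = 0.00 + 2 × 1033.00/3 ≈ 689; y = 473.25 + 2 × 516.50/3 ≈ 818.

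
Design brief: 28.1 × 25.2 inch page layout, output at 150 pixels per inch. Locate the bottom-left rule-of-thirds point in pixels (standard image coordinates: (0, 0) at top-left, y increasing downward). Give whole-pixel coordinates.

(1405, 2520)

In pixels the canvas is 28.1 × 150 = 4215 wide and 25.2 × 150 = 3780 tall.
The bottom-left point is one-third across and two-thirds down:
x = 1 × 4215/3 ≈ 1405; y = 2 × 3780/3 ≈ 2520.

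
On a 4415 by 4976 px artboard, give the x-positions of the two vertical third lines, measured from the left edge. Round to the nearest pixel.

4415 / 3 = 1471.67, so the vertical lines sit at one and two thirds of 4415.

x = 1472 px and x = 2943 px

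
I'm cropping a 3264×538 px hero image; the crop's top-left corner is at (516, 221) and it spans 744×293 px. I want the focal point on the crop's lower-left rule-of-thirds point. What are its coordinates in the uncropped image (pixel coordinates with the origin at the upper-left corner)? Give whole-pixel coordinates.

One third of the crop width 744 is 248.00 px.
One third of the crop height 293 is 97.67 px.
The lower-left point is one-third across and two-thirds down within the crop:
x = 516 + 1 × 248.00 ≈ 764; y = 221 + 2 × 97.67 ≈ 416.

x = 764 px, y = 416 px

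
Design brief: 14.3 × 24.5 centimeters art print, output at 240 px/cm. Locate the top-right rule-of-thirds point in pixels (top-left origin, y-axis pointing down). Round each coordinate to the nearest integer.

In pixels the canvas is 14.3 × 240 = 3432 wide and 24.5 × 240 = 5880 tall.
The top-right point is two-thirds across and one-third down:
x = 2 × 3432/3 ≈ 2288; y = 1 × 5880/3 ≈ 1960.

x = 2288 px, y = 1960 px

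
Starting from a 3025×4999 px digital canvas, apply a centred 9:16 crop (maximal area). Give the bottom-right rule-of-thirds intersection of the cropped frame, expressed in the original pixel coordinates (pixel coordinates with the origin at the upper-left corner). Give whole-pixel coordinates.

x = 1981 px, y = 3333 px

3025/4999 > 9/16, so the 9:16 crop keeps the full height 4999 and trims width to 4999 × 9/16 = 2811.94 px.
Left offset = (3025 − 2811.94)/2 = 106.53 px; top offset = 0.
Bottom-right is two-thirds across and two-thirds down within the crop:
x = 106.53 + 2 × 2811.94/3 ≈ 1981; y = 0.00 + 2 × 4999.00/3 ≈ 3333.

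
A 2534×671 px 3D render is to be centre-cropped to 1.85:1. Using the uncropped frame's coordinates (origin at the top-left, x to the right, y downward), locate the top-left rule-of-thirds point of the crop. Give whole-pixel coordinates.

2534/671 > 1.85/1, so the 1.85:1 crop keeps the full height 671 and trims width to 671 × 1.85/1 = 1241.35 px.
Left offset = (2534 − 1241.35)/2 = 646.32 px; top offset = 0.
Top-left is one-third across and one-third down within the crop:
x = 646.32 + 1 × 1241.35/3 ≈ 1060; y = 0.00 + 1 × 671.00/3 ≈ 224.

x = 1060 px, y = 224 px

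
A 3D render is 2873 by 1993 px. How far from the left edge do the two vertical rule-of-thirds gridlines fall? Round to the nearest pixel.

2873 / 3 = 957.67, so the vertical lines sit at one and two thirds of 2873.

958 px and 1915 px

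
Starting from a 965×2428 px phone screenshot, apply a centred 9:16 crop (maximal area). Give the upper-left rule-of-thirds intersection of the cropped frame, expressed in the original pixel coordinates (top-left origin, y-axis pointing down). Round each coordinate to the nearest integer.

(322, 928)

965/2428 < 9/16, so the 9:16 crop keeps the full width 965 and trims height to 965 × 16/9 = 1715.56 px.
Top offset = (2428 − 1715.56)/2 = 356.22 px; left offset = 0.
Upper-left is one-third across and one-third down within the crop:
x = 0.00 + 1 × 965.00/3 ≈ 322; y = 356.22 + 1 × 1715.56/3 ≈ 928.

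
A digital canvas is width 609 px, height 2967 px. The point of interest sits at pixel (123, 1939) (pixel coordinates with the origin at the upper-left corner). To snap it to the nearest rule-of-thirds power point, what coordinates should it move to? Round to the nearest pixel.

x = 203 px, y = 1978 px

Third lines: x ∈ {203, 406}, y ∈ {989, 1978}.
123 is closer to x = 203; 1939 is closer to y = 1978.
So the nearest intersection is the lower-left power point.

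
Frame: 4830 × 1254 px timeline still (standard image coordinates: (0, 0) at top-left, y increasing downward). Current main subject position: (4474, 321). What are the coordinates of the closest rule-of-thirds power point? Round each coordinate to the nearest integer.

Third lines: x ∈ {1610, 3220}, y ∈ {418, 836}.
4474 is closer to x = 3220; 321 is closer to y = 418.
So the nearest intersection is the upper-right power point.

(3220, 418)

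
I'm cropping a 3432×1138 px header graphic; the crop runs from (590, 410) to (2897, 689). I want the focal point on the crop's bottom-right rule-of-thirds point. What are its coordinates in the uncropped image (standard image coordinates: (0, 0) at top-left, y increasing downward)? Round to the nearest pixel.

(2128, 596)

Crop width = 2897 − 590 = 2307 px; one third is 769.00 px.
Crop height = 689 − 410 = 279 px; one third is 93.00 px.
The bottom-right point is two-thirds across and two-thirds down within the crop:
x = 590 + 2 × 769.00 ≈ 2128; y = 410 + 2 × 93.00 ≈ 596.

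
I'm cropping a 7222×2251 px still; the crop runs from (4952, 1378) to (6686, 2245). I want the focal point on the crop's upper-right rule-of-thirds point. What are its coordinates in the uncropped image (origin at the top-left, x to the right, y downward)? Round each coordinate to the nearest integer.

(6108, 1667)

Crop width = 6686 − 4952 = 1734 px; one third is 578.00 px.
Crop height = 2245 − 1378 = 867 px; one third is 289.00 px.
The upper-right point is two-thirds across and one-third down within the crop:
x = 4952 + 2 × 578.00 ≈ 6108; y = 1378 + 1 × 289.00 ≈ 1667.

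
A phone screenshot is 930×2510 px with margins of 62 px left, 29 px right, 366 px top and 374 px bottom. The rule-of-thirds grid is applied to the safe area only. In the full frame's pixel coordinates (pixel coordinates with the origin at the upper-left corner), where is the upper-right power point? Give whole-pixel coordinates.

x = 621 px, y = 956 px

Content width = 930 − 62 − 29 = 839 px; content height = 2510 − 366 − 374 = 1770 px.
Upper-right is two-thirds across and one-third down within the safe area.
x = 62 + 2 × 839/3 = 62 + 559.33 ≈ 621
y = 366 + 1 × 1770/3 = 366 + 590.00 ≈ 956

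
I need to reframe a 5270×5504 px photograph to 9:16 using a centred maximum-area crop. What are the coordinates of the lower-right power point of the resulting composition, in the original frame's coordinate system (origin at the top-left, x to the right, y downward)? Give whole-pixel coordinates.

5270/5504 > 9/16, so the 9:16 crop keeps the full height 5504 and trims width to 5504 × 9/16 = 3096.00 px.
Left offset = (5270 − 3096.00)/2 = 1087.00 px; top offset = 0.
Lower-right is two-thirds across and two-thirds down within the crop:
x = 1087.00 + 2 × 3096.00/3 ≈ 3151; y = 0.00 + 2 × 5504.00/3 ≈ 3669.

(3151, 3669)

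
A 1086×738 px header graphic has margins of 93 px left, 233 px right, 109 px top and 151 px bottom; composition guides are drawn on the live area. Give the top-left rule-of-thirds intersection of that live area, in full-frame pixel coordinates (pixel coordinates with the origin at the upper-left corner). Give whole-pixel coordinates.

Content width = 1086 − 93 − 233 = 760 px; content height = 738 − 109 − 151 = 478 px.
Top-left is one-third across and one-third down within the live area.
x = 93 + 1 × 760/3 = 93 + 253.33 ≈ 346
y = 109 + 1 × 478/3 = 109 + 159.33 ≈ 268

x = 346 px, y = 268 px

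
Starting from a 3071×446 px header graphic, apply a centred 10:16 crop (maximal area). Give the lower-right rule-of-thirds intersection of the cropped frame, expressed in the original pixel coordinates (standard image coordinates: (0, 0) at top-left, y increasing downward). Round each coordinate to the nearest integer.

x = 1582 px, y = 297 px

3071/446 > 10/16, so the 10:16 crop keeps the full height 446 and trims width to 446 × 10/16 = 278.75 px.
Left offset = (3071 − 278.75)/2 = 1396.12 px; top offset = 0.
Lower-right is two-thirds across and two-thirds down within the crop:
x = 1396.12 + 2 × 278.75/3 ≈ 1582; y = 0.00 + 2 × 446.00/3 ≈ 297.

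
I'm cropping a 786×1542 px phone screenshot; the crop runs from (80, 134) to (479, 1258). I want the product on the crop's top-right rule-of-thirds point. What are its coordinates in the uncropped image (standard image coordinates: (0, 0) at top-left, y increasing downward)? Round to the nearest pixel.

Crop width = 479 − 80 = 399 px; one third is 133.00 px.
Crop height = 1258 − 134 = 1124 px; one third is 374.67 px.
The top-right point is two-thirds across and one-third down within the crop:
x = 80 + 2 × 133.00 ≈ 346; y = 134 + 1 × 374.67 ≈ 509.

x = 346 px, y = 509 px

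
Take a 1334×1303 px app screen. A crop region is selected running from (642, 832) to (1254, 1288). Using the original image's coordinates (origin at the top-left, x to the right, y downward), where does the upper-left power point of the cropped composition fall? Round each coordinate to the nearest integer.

x = 846 px, y = 984 px

Crop width = 1254 − 642 = 612 px; one third is 204.00 px.
Crop height = 1288 − 832 = 456 px; one third is 152.00 px.
The upper-left point is one-third across and one-third down within the crop:
x = 642 + 1 × 204.00 ≈ 846; y = 832 + 1 × 152.00 ≈ 984.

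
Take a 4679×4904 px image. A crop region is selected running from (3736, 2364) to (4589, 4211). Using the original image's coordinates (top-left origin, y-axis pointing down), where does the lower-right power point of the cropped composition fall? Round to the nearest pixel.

Crop width = 4589 − 3736 = 853 px; one third is 284.33 px.
Crop height = 4211 − 2364 = 1847 px; one third is 615.67 px.
The lower-right point is two-thirds across and two-thirds down within the crop:
x = 3736 + 2 × 284.33 ≈ 4305; y = 2364 + 2 × 615.67 ≈ 3595.

(4305, 3595)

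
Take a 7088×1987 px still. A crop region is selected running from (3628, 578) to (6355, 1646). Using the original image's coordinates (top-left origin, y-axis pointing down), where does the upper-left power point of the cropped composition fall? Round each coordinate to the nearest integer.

(4537, 934)

Crop width = 6355 − 3628 = 2727 px; one third is 909.00 px.
Crop height = 1646 − 578 = 1068 px; one third is 356.00 px.
The upper-left point is one-third across and one-third down within the crop:
x = 3628 + 1 × 909.00 ≈ 4537; y = 578 + 1 × 356.00 ≈ 934.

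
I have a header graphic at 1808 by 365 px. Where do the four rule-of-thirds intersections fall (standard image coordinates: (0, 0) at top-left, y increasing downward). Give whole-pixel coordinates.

One third of 1808 is 602.67; one third of 365 is 121.67.
Vertical third lines at x = 603 and x = 1205; horizontal third lines at y = 122 and y = 243.

(603, 122), (1205, 122), (603, 243), (1205, 243)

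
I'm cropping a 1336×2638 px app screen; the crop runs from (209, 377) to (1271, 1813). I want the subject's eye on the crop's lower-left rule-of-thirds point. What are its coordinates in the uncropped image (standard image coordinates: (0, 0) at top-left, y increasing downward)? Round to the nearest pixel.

x = 563 px, y = 1334 px

Crop width = 1271 − 209 = 1062 px; one third is 354.00 px.
Crop height = 1813 − 377 = 1436 px; one third is 478.67 px.
The lower-left point is one-third across and two-thirds down within the crop:
x = 209 + 1 × 354.00 ≈ 563; y = 377 + 2 × 478.67 ≈ 1334.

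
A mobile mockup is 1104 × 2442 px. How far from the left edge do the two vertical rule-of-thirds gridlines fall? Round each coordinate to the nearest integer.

1104 / 3 = 368, so the vertical lines sit at one and two thirds of 1104.

368 px and 736 px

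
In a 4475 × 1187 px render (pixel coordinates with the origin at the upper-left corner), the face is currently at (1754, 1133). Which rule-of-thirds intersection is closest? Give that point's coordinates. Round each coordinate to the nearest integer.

(1492, 791)

Third lines: x ∈ {1492, 2983}, y ∈ {396, 791}.
1754 is closer to x = 1492; 1133 is closer to y = 791.
So the nearest intersection is the lower-left power point.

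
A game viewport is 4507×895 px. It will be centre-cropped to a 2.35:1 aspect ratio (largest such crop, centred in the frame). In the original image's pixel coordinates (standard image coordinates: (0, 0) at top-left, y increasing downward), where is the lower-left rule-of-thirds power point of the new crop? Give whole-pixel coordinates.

4507/895 > 2.35/1, so the 2.35:1 crop keeps the full height 895 and trims width to 895 × 2.35/1 = 2103.25 px.
Left offset = (4507 − 2103.25)/2 = 1201.88 px; top offset = 0.
Lower-left is one-third across and two-thirds down within the crop:
x = 1201.88 + 1 × 2103.25/3 ≈ 1903; y = 0.00 + 2 × 895.00/3 ≈ 597.

x = 1903 px, y = 597 px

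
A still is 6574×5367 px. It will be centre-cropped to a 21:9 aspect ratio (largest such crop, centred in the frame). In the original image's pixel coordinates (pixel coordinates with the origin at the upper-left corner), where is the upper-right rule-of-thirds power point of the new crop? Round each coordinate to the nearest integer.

(4383, 2214)

6574/5367 < 21/9, so the 21:9 crop keeps the full width 6574 and trims height to 6574 × 9/21 = 2817.43 px.
Top offset = (5367 − 2817.43)/2 = 1274.79 px; left offset = 0.
Upper-right is two-thirds across and one-third down within the crop:
x = 0.00 + 2 × 6574.00/3 ≈ 4383; y = 1274.79 + 1 × 2817.43/3 ≈ 2214.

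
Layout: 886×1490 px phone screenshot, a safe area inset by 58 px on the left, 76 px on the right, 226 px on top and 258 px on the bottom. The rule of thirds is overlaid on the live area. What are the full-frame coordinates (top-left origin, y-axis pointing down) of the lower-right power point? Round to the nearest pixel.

Content width = 886 − 58 − 76 = 752 px; content height = 1490 − 226 − 258 = 1006 px.
Lower-right is two-thirds across and two-thirds down within the live area.
x = 58 + 2 × 752/3 = 58 + 501.33 ≈ 559
y = 226 + 2 × 1006/3 = 226 + 670.67 ≈ 897

x = 559 px, y = 897 px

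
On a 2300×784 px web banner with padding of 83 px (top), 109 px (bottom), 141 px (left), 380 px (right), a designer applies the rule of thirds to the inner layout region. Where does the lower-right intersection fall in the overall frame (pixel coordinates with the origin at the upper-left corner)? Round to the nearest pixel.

Content width = 2300 − 141 − 380 = 1779 px; content height = 784 − 83 − 109 = 592 px.
Lower-right is two-thirds across and two-thirds down within the inner layout region.
x = 141 + 2 × 1779/3 = 141 + 1186.00 ≈ 1327
y = 83 + 2 × 592/3 = 83 + 394.67 ≈ 478

(1327, 478)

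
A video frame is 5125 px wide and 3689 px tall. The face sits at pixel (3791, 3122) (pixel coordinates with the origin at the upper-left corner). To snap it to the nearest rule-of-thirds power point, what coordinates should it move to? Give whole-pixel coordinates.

x = 3417 px, y = 2459 px

Third lines: x ∈ {1708, 3417}, y ∈ {1230, 2459}.
3791 is closer to x = 3417; 3122 is closer to y = 2459.
So the nearest intersection is the lower-right power point.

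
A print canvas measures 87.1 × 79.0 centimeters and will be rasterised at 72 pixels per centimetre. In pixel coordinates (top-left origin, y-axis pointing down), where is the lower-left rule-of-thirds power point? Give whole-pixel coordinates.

In pixels the canvas is 87.1 × 72 = 6271.2 wide and 79.0 × 72 = 5688 tall.
The lower-left point is one-third across and two-thirds down:
x = 1 × 6271.2/3 ≈ 2090; y = 2 × 5688/3 ≈ 3792.

(2090, 3792)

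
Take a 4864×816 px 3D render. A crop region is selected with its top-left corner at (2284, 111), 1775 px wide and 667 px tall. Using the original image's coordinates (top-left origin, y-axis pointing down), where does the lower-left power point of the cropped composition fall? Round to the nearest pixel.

x = 2876 px, y = 556 px

One third of the crop width 1775 is 591.67 px.
One third of the crop height 667 is 222.33 px.
The lower-left point is one-third across and two-thirds down within the crop:
x = 2284 + 1 × 591.67 ≈ 2876; y = 111 + 2 × 222.33 ≈ 556.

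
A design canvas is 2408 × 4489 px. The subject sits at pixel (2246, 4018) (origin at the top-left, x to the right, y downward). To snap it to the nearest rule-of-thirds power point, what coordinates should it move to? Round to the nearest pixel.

(1605, 2993)

Third lines: x ∈ {803, 1605}, y ∈ {1496, 2993}.
2246 is closer to x = 1605; 4018 is closer to y = 2993.
So the nearest intersection is the lower-right power point.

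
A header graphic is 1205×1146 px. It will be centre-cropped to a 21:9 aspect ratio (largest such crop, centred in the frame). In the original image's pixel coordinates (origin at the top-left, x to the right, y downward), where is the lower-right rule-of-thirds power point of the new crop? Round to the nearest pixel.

(803, 659)

1205/1146 < 21/9, so the 21:9 crop keeps the full width 1205 and trims height to 1205 × 9/21 = 516.43 px.
Top offset = (1146 − 516.43)/2 = 314.79 px; left offset = 0.
Lower-right is two-thirds across and two-thirds down within the crop:
x = 0.00 + 2 × 1205.00/3 ≈ 803; y = 314.79 + 2 × 516.43/3 ≈ 659.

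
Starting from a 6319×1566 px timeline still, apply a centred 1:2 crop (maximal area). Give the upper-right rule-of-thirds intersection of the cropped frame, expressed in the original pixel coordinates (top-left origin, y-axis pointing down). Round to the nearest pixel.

(3290, 522)

6319/1566 > 1/2, so the 1:2 crop keeps the full height 1566 and trims width to 1566 × 1/2 = 783.00 px.
Left offset = (6319 − 783.00)/2 = 2768.00 px; top offset = 0.
Upper-right is two-thirds across and one-third down within the crop:
x = 2768.00 + 2 × 783.00/3 ≈ 3290; y = 0.00 + 1 × 1566.00/3 ≈ 522.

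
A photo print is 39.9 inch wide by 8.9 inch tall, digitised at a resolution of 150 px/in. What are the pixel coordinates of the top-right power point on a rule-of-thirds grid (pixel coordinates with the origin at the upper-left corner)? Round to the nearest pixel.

(3990, 445)

In pixels the canvas is 39.9 × 150 = 5985 wide and 8.9 × 150 = 1335 tall.
The top-right point is two-thirds across and one-third down:
x = 2 × 5985/3 ≈ 3990; y = 1 × 1335/3 ≈ 445.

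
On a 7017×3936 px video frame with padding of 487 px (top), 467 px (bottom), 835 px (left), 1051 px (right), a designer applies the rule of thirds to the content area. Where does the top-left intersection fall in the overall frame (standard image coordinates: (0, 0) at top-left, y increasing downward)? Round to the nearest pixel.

x = 2545 px, y = 1481 px

Content width = 7017 − 835 − 1051 = 5131 px; content height = 3936 − 487 − 467 = 2982 px.
Top-left is one-third across and one-third down within the content area.
x = 835 + 1 × 5131/3 = 835 + 1710.33 ≈ 2545
y = 487 + 1 × 2982/3 = 487 + 994.00 ≈ 1481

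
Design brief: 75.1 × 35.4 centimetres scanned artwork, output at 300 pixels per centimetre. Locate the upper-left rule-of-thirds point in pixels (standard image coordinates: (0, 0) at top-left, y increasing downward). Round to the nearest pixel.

(7510, 3540)

In pixels the canvas is 75.1 × 300 = 22530 wide and 35.4 × 300 = 10620 tall.
The upper-left point is one-third across and one-third down:
x = 1 × 22530/3 ≈ 7510; y = 1 × 10620/3 ≈ 3540.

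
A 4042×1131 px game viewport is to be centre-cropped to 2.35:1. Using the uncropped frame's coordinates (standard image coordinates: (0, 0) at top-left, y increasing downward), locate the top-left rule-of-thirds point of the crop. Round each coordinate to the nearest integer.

4042/1131 > 2.35/1, so the 2.35:1 crop keeps the full height 1131 and trims width to 1131 × 2.35/1 = 2657.85 px.
Left offset = (4042 − 2657.85)/2 = 692.08 px; top offset = 0.
Top-left is one-third across and one-third down within the crop:
x = 692.08 + 1 × 2657.85/3 ≈ 1578; y = 0.00 + 1 × 1131.00/3 ≈ 377.

(1578, 377)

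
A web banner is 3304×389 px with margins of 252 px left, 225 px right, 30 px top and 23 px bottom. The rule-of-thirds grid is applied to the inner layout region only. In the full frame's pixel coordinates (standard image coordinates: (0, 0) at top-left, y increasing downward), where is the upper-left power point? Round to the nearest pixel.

Content width = 3304 − 252 − 225 = 2827 px; content height = 389 − 30 − 23 = 336 px.
Upper-left is one-third across and one-third down within the inner layout region.
x = 252 + 1 × 2827/3 = 252 + 942.33 ≈ 1194
y = 30 + 1 × 336/3 = 30 + 112.00 ≈ 142

x = 1194 px, y = 142 px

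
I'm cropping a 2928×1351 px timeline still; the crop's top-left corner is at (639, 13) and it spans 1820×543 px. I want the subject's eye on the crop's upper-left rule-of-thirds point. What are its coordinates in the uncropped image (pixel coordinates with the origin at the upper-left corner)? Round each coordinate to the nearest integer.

(1246, 194)

One third of the crop width 1820 is 606.67 px.
One third of the crop height 543 is 181.00 px.
The upper-left point is one-third across and one-third down within the crop:
x = 639 + 1 × 606.67 ≈ 1246; y = 13 + 1 × 181.00 ≈ 194.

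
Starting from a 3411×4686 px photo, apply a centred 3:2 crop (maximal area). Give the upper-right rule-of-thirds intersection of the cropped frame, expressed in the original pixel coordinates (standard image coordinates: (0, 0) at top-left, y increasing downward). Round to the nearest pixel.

3411/4686 < 3/2, so the 3:2 crop keeps the full width 3411 and trims height to 3411 × 2/3 = 2274.00 px.
Top offset = (4686 − 2274.00)/2 = 1206.00 px; left offset = 0.
Upper-right is two-thirds across and one-third down within the crop:
x = 0.00 + 2 × 3411.00/3 ≈ 2274; y = 1206.00 + 1 × 2274.00/3 ≈ 1964.

(2274, 1964)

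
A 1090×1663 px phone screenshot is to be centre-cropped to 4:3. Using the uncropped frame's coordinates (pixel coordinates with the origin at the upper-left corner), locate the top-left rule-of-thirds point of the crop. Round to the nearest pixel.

x = 363 px, y = 695 px

1090/1663 < 4/3, so the 4:3 crop keeps the full width 1090 and trims height to 1090 × 3/4 = 817.50 px.
Top offset = (1663 − 817.50)/2 = 422.75 px; left offset = 0.
Top-left is one-third across and one-third down within the crop:
x = 0.00 + 1 × 1090.00/3 ≈ 363; y = 422.75 + 1 × 817.50/3 ≈ 695.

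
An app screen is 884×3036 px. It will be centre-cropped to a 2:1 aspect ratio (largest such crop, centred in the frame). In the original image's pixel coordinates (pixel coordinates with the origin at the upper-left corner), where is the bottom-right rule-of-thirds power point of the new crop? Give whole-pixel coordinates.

x = 589 px, y = 1592 px

884/3036 < 2/1, so the 2:1 crop keeps the full width 884 and trims height to 884 × 1/2 = 442.00 px.
Top offset = (3036 − 442.00)/2 = 1297.00 px; left offset = 0.
Bottom-right is two-thirds across and two-thirds down within the crop:
x = 0.00 + 2 × 884.00/3 ≈ 589; y = 1297.00 + 2 × 442.00/3 ≈ 1592.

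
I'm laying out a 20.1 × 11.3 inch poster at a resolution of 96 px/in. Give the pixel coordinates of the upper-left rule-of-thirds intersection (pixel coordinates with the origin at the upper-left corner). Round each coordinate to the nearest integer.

x = 643 px, y = 362 px

In pixels the canvas is 20.1 × 96 = 1929.6 wide and 11.3 × 96 = 1084.8 tall.
The upper-left point is one-third across and one-third down:
x = 1 × 1929.6/3 ≈ 643; y = 1 × 1084.8/3 ≈ 362.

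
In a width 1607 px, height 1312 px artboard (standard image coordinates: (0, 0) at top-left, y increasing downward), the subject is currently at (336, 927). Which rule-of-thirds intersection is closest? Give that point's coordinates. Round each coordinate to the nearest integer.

Third lines: x ∈ {536, 1071}, y ∈ {437, 875}.
336 is closer to x = 536; 927 is closer to y = 875.
So the nearest intersection is the lower-left power point.

(536, 875)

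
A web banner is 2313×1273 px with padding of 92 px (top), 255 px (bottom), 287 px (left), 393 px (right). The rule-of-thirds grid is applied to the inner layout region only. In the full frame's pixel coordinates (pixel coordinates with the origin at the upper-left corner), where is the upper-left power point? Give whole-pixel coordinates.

Content width = 2313 − 287 − 393 = 1633 px; content height = 1273 − 92 − 255 = 926 px.
Upper-left is one-third across and one-third down within the inner layout region.
x = 287 + 1 × 1633/3 = 287 + 544.33 ≈ 831
y = 92 + 1 × 926/3 = 92 + 308.67 ≈ 401

x = 831 px, y = 401 px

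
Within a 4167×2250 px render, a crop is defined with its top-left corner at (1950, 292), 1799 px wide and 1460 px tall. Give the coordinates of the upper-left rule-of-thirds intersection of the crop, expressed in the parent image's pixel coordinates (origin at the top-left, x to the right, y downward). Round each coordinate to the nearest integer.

One third of the crop width 1799 is 599.67 px.
One third of the crop height 1460 is 486.67 px.
The upper-left point is one-third across and one-third down within the crop:
x = 1950 + 1 × 599.67 ≈ 2550; y = 292 + 1 × 486.67 ≈ 779.

x = 2550 px, y = 779 px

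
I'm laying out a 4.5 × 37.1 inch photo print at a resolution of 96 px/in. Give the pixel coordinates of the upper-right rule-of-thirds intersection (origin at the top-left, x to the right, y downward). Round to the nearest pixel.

In pixels the canvas is 4.5 × 96 = 432 wide and 37.1 × 96 = 3561.6 tall.
The upper-right point is two-thirds across and one-third down:
x = 2 × 432/3 ≈ 288; y = 1 × 3561.6/3 ≈ 1187.

(288, 1187)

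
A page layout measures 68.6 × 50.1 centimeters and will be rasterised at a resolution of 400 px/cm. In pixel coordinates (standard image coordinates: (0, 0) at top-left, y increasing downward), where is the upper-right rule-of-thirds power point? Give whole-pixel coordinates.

In pixels the canvas is 68.6 × 400 = 27440 wide and 50.1 × 400 = 20040 tall.
The upper-right point is two-thirds across and one-third down:
x = 2 × 27440/3 ≈ 18293; y = 1 × 20040/3 ≈ 6680.

(18293, 6680)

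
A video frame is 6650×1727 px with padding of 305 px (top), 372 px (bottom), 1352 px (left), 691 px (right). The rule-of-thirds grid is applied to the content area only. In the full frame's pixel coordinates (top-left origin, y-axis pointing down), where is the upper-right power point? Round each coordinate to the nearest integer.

Content width = 6650 − 1352 − 691 = 4607 px; content height = 1727 − 305 − 372 = 1050 px.
Upper-right is two-thirds across and one-third down within the content area.
x = 1352 + 2 × 4607/3 = 1352 + 3071.33 ≈ 4423
y = 305 + 1 × 1050/3 = 305 + 350.00 ≈ 655

(4423, 655)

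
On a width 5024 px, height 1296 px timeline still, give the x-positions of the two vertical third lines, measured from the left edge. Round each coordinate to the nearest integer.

1675 px and 3349 px

5024 / 3 = 1674.67, so the vertical lines sit at one and two thirds of 5024.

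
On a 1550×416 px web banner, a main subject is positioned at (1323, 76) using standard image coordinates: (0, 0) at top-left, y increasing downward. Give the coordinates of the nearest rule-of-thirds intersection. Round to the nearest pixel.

x = 1033 px, y = 139 px

Third lines: x ∈ {517, 1033}, y ∈ {139, 277}.
1323 is closer to x = 1033; 76 is closer to y = 139.
So the nearest intersection is the upper-right power point.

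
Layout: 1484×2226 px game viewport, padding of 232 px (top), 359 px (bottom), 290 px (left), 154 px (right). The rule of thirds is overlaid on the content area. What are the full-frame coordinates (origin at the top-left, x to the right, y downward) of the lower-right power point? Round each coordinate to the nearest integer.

(983, 1322)

Content width = 1484 − 290 − 154 = 1040 px; content height = 2226 − 232 − 359 = 1635 px.
Lower-right is two-thirds across and two-thirds down within the content area.
x = 290 + 2 × 1040/3 = 290 + 693.33 ≈ 983
y = 232 + 2 × 1635/3 = 232 + 1090.00 ≈ 1322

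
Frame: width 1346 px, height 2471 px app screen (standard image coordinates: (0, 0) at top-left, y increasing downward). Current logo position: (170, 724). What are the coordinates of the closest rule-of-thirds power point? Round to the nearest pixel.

(449, 824)

Third lines: x ∈ {449, 897}, y ∈ {824, 1647}.
170 is closer to x = 449; 724 is closer to y = 824.
So the nearest intersection is the upper-left power point.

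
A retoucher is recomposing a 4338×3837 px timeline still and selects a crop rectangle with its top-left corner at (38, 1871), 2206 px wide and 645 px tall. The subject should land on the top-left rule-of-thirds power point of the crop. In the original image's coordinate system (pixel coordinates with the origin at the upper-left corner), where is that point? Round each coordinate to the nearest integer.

One third of the crop width 2206 is 735.33 px.
One third of the crop height 645 is 215.00 px.
The top-left point is one-third across and one-third down within the crop:
x = 38 + 1 × 735.33 ≈ 773; y = 1871 + 1 × 215.00 ≈ 2086.

(773, 2086)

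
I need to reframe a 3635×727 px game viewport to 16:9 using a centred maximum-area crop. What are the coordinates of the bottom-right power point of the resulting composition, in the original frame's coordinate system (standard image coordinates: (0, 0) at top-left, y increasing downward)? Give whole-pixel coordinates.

3635/727 > 16/9, so the 16:9 crop keeps the full height 727 and trims width to 727 × 16/9 = 1292.44 px.
Left offset = (3635 − 1292.44)/2 = 1171.28 px; top offset = 0.
Bottom-right is two-thirds across and two-thirds down within the crop:
x = 1171.28 + 2 × 1292.44/3 ≈ 2033; y = 0.00 + 2 × 727.00/3 ≈ 485.

(2033, 485)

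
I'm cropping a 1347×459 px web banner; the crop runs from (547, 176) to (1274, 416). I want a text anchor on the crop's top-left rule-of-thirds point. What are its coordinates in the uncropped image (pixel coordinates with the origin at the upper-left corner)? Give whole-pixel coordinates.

(789, 256)

Crop width = 1274 − 547 = 727 px; one third is 242.33 px.
Crop height = 416 − 176 = 240 px; one third is 80.00 px.
The top-left point is one-third across and one-third down within the crop:
x = 547 + 1 × 242.33 ≈ 789; y = 176 + 1 × 80.00 ≈ 256.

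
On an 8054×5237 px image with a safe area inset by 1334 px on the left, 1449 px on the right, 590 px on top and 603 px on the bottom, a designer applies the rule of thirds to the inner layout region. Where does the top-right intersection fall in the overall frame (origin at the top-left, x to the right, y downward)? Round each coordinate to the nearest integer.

Content width = 8054 − 1334 − 1449 = 5271 px; content height = 5237 − 590 − 603 = 4044 px.
Top-right is two-thirds across and one-third down within the inner layout region.
x = 1334 + 2 × 5271/3 = 1334 + 3514.00 ≈ 4848
y = 590 + 1 × 4044/3 = 590 + 1348.00 ≈ 1938

x = 4848 px, y = 1938 px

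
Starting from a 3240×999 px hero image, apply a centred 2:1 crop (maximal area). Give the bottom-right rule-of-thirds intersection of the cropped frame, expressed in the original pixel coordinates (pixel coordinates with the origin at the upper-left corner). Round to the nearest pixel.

3240/999 > 2/1, so the 2:1 crop keeps the full height 999 and trims width to 999 × 2/1 = 1998.00 px.
Left offset = (3240 − 1998.00)/2 = 621.00 px; top offset = 0.
Bottom-right is two-thirds across and two-thirds down within the crop:
x = 621.00 + 2 × 1998.00/3 ≈ 1953; y = 0.00 + 2 × 999.00/3 ≈ 666.

(1953, 666)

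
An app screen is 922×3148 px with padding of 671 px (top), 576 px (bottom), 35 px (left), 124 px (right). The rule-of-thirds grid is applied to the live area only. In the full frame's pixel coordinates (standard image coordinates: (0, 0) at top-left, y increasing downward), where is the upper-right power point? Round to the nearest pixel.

Content width = 922 − 35 − 124 = 763 px; content height = 3148 − 671 − 576 = 1901 px.
Upper-right is two-thirds across and one-third down within the live area.
x = 35 + 2 × 763/3 = 35 + 508.67 ≈ 544
y = 671 + 1 × 1901/3 = 671 + 633.67 ≈ 1305

(544, 1305)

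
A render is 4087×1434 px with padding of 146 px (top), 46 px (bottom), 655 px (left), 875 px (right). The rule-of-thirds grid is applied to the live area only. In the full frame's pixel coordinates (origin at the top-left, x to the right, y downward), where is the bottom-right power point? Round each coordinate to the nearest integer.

x = 2360 px, y = 974 px

Content width = 4087 − 655 − 875 = 2557 px; content height = 1434 − 146 − 46 = 1242 px.
Bottom-right is two-thirds across and two-thirds down within the live area.
x = 655 + 2 × 2557/3 = 655 + 1704.67 ≈ 2360
y = 146 + 2 × 1242/3 = 146 + 828.00 ≈ 974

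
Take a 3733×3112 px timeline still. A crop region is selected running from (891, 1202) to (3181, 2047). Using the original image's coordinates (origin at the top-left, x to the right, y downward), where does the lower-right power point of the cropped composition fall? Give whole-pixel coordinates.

Crop width = 3181 − 891 = 2290 px; one third is 763.33 px.
Crop height = 2047 − 1202 = 845 px; one third is 281.67 px.
The lower-right point is two-thirds across and two-thirds down within the crop:
x = 891 + 2 × 763.33 ≈ 2418; y = 1202 + 2 × 281.67 ≈ 1765.

x = 2418 px, y = 1765 px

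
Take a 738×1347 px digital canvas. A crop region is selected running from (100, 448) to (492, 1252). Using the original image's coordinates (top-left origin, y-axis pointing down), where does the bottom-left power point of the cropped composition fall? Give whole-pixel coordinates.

Crop width = 492 − 100 = 392 px; one third is 130.67 px.
Crop height = 1252 − 448 = 804 px; one third is 268.00 px.
The bottom-left point is one-third across and two-thirds down within the crop:
x = 100 + 1 × 130.67 ≈ 231; y = 448 + 2 × 268.00 ≈ 984.

(231, 984)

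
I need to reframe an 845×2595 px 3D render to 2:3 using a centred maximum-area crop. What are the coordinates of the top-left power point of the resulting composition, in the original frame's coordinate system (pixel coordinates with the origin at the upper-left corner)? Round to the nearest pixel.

845/2595 < 2/3, so the 2:3 crop keeps the full width 845 and trims height to 845 × 3/2 = 1267.50 px.
Top offset = (2595 − 1267.50)/2 = 663.75 px; left offset = 0.
Top-left is one-third across and one-third down within the crop:
x = 0.00 + 1 × 845.00/3 ≈ 282; y = 663.75 + 1 × 1267.50/3 ≈ 1086.

(282, 1086)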